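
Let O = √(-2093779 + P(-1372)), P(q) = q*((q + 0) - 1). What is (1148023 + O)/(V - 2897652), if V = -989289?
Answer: -1148023/3886941 - I*√210023/3886941 ≈ -0.29535 - 0.0001179*I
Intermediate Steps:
P(q) = q*(-1 + q) (P(q) = q*(q - 1) = q*(-1 + q))
O = I*√210023 (O = √(-2093779 - 1372*(-1 - 1372)) = √(-2093779 - 1372*(-1373)) = √(-2093779 + 1883756) = √(-210023) = I*√210023 ≈ 458.28*I)
(1148023 + O)/(V - 2897652) = (1148023 + I*√210023)/(-989289 - 2897652) = (1148023 + I*√210023)/(-3886941) = (1148023 + I*√210023)*(-1/3886941) = -1148023/3886941 - I*√210023/3886941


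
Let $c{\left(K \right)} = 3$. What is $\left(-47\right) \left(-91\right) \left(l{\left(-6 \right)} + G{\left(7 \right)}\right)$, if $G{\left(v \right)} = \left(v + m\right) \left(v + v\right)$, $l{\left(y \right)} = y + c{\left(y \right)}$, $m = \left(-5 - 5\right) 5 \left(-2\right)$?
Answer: $6394115$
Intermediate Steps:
$m = 100$ ($m = \left(-5 - 5\right) 5 \left(-2\right) = \left(-10\right) 5 \left(-2\right) = \left(-50\right) \left(-2\right) = 100$)
$l{\left(y \right)} = 3 + y$ ($l{\left(y \right)} = y + 3 = 3 + y$)
$G{\left(v \right)} = 2 v \left(100 + v\right)$ ($G{\left(v \right)} = \left(v + 100\right) \left(v + v\right) = \left(100 + v\right) 2 v = 2 v \left(100 + v\right)$)
$\left(-47\right) \left(-91\right) \left(l{\left(-6 \right)} + G{\left(7 \right)}\right) = \left(-47\right) \left(-91\right) \left(\left(3 - 6\right) + 2 \cdot 7 \left(100 + 7\right)\right) = 4277 \left(-3 + 2 \cdot 7 \cdot 107\right) = 4277 \left(-3 + 1498\right) = 4277 \cdot 1495 = 6394115$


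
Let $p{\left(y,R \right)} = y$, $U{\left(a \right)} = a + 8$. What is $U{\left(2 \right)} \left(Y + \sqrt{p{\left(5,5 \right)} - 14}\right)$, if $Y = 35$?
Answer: $350 + 30 i \approx 350.0 + 30.0 i$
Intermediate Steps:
$U{\left(a \right)} = 8 + a$
$U{\left(2 \right)} \left(Y + \sqrt{p{\left(5,5 \right)} - 14}\right) = \left(8 + 2\right) \left(35 + \sqrt{5 - 14}\right) = 10 \left(35 + \sqrt{-9}\right) = 10 \left(35 + 3 i\right) = 350 + 30 i$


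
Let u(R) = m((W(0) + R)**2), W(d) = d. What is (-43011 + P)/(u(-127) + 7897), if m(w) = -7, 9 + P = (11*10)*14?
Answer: -4148/789 ≈ -5.2573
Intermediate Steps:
P = 1531 (P = -9 + (11*10)*14 = -9 + 110*14 = -9 + 1540 = 1531)
u(R) = -7
(-43011 + P)/(u(-127) + 7897) = (-43011 + 1531)/(-7 + 7897) = -41480/7890 = -41480*1/7890 = -4148/789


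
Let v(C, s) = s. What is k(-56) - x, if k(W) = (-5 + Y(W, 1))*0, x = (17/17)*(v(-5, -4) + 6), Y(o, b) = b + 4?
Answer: -2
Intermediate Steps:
Y(o, b) = 4 + b
x = 2 (x = (17/17)*(-4 + 6) = (17*(1/17))*2 = 1*2 = 2)
k(W) = 0 (k(W) = (-5 + (4 + 1))*0 = (-5 + 5)*0 = 0*0 = 0)
k(-56) - x = 0 - 1*2 = 0 - 2 = -2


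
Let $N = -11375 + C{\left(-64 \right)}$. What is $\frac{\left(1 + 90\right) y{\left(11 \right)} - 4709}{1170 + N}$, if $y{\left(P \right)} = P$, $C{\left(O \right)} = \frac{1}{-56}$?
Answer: $\frac{207648}{571481} \approx 0.36335$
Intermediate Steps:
$C{\left(O \right)} = - \frac{1}{56}$
$N = - \frac{637001}{56}$ ($N = -11375 - \frac{1}{56} = - \frac{637001}{56} \approx -11375.0$)
$\frac{\left(1 + 90\right) y{\left(11 \right)} - 4709}{1170 + N} = \frac{\left(1 + 90\right) 11 - 4709}{1170 - \frac{637001}{56}} = \frac{91 \cdot 11 - 4709}{- \frac{571481}{56}} = \left(1001 - 4709\right) \left(- \frac{56}{571481}\right) = \left(-3708\right) \left(- \frac{56}{571481}\right) = \frac{207648}{571481}$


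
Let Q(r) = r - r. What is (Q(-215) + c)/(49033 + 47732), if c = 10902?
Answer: 3634/32255 ≈ 0.11266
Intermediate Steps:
Q(r) = 0
(Q(-215) + c)/(49033 + 47732) = (0 + 10902)/(49033 + 47732) = 10902/96765 = 10902*(1/96765) = 3634/32255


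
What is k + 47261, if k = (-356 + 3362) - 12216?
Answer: 38051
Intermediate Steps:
k = -9210 (k = 3006 - 12216 = -9210)
k + 47261 = -9210 + 47261 = 38051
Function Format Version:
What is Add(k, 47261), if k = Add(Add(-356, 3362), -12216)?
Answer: 38051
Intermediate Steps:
k = -9210 (k = Add(3006, -12216) = -9210)
Add(k, 47261) = Add(-9210, 47261) = 38051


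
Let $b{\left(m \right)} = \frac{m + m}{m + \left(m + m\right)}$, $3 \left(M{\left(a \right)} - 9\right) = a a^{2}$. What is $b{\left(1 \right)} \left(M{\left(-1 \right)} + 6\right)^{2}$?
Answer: $\frac{3872}{27} \approx 143.41$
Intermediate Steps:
$M{\left(a \right)} = 9 + \frac{a^{3}}{3}$ ($M{\left(a \right)} = 9 + \frac{a a^{2}}{3} = 9 + \frac{a^{3}}{3}$)
$b{\left(m \right)} = \frac{2}{3}$ ($b{\left(m \right)} = \frac{2 m}{m + 2 m} = \frac{2 m}{3 m} = 2 m \frac{1}{3 m} = \frac{2}{3}$)
$b{\left(1 \right)} \left(M{\left(-1 \right)} + 6\right)^{2} = \frac{2 \left(\left(9 + \frac{\left(-1\right)^{3}}{3}\right) + 6\right)^{2}}{3} = \frac{2 \left(\left(9 + \frac{1}{3} \left(-1\right)\right) + 6\right)^{2}}{3} = \frac{2 \left(\left(9 - \frac{1}{3}\right) + 6\right)^{2}}{3} = \frac{2 \left(\frac{26}{3} + 6\right)^{2}}{3} = \frac{2 \left(\frac{44}{3}\right)^{2}}{3} = \frac{2}{3} \cdot \frac{1936}{9} = \frac{3872}{27}$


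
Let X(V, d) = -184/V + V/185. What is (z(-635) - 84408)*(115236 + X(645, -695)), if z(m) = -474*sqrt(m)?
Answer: -77379163997032/7955 - 434528998846*I*sqrt(635)/7955 ≈ -9.7271e+9 - 1.3765e+9*I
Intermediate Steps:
X(V, d) = -184/V + V/185 (X(V, d) = -184/V + V*(1/185) = -184/V + V/185)
(z(-635) - 84408)*(115236 + X(645, -695)) = (-474*I*sqrt(635) - 84408)*(115236 + (-184/645 + (1/185)*645)) = (-474*I*sqrt(635) - 84408)*(115236 + (-184*1/645 + 129/37)) = (-474*I*sqrt(635) - 84408)*(115236 + (-184/645 + 129/37)) = (-84408 - 474*I*sqrt(635))*(115236 + 76397/23865) = (-84408 - 474*I*sqrt(635))*(2750183537/23865) = -77379163997032/7955 - 434528998846*I*sqrt(635)/7955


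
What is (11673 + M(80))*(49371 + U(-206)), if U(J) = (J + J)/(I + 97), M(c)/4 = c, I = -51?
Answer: 13615976711/23 ≈ 5.9200e+8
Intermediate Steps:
M(c) = 4*c
U(J) = J/23 (U(J) = (J + J)/(-51 + 97) = (2*J)/46 = (2*J)*(1/46) = J/23)
(11673 + M(80))*(49371 + U(-206)) = (11673 + 4*80)*(49371 + (1/23)*(-206)) = (11673 + 320)*(49371 - 206/23) = 11993*(1135327/23) = 13615976711/23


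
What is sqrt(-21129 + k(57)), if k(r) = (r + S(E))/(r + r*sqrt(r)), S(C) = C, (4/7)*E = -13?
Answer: sqrt(-274584675 - 274592484*sqrt(57))/(114*sqrt(1 + sqrt(57))) ≈ 145.36*I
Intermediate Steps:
E = -91/4 (E = (7/4)*(-13) = -91/4 ≈ -22.750)
k(r) = (-91/4 + r)/(r + r**(3/2)) (k(r) = (r - 91/4)/(r + r*sqrt(r)) = (-91/4 + r)/(r + r**(3/2)))
sqrt(-21129 + k(57)) = sqrt(-21129 + (-91/4 + 57)/(57 + 57**(3/2))) = sqrt(-21129 + (137/4)/(57 + 57*sqrt(57))) = sqrt(-21129 + 137/(4*(57 + 57*sqrt(57))))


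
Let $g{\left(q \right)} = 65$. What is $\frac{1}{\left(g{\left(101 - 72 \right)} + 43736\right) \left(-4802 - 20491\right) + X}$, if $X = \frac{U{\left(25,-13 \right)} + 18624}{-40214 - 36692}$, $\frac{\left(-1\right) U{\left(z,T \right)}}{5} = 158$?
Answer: $- \frac{38453}{42600490330846} \approx -9.0264 \cdot 10^{-10}$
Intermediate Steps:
$U{\left(z,T \right)} = -790$ ($U{\left(z,T \right)} = \left(-5\right) 158 = -790$)
$X = - \frac{8917}{38453}$ ($X = \frac{-790 + 18624}{-40214 - 36692} = \frac{17834}{-76906} = 17834 \left(- \frac{1}{76906}\right) = - \frac{8917}{38453} \approx -0.23189$)
$\frac{1}{\left(g{\left(101 - 72 \right)} + 43736\right) \left(-4802 - 20491\right) + X} = \frac{1}{\left(65 + 43736\right) \left(-4802 - 20491\right) - \frac{8917}{38453}} = \frac{1}{43801 \left(-25293\right) - \frac{8917}{38453}} = \frac{1}{-1107858693 - \frac{8917}{38453}} = \frac{1}{- \frac{42600490330846}{38453}} = - \frac{38453}{42600490330846}$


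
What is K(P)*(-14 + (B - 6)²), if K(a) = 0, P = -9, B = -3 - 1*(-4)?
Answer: 0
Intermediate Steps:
B = 1 (B = -3 + 4 = 1)
K(P)*(-14 + (B - 6)²) = 0*(-14 + (1 - 6)²) = 0*(-14 + (-5)²) = 0*(-14 + 25) = 0*11 = 0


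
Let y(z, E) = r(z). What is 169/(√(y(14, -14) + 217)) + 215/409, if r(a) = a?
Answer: 215/409 + 169*√231/231 ≈ 11.645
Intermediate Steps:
y(z, E) = z
169/(√(y(14, -14) + 217)) + 215/409 = 169/(√(14 + 217)) + 215/409 = 169/(√231) + 215*(1/409) = 169*(√231/231) + 215/409 = 169*√231/231 + 215/409 = 215/409 + 169*√231/231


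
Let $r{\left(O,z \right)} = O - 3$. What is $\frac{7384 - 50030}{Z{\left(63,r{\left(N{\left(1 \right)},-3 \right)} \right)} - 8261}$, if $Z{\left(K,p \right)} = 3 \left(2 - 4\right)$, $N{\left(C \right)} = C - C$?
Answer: $\frac{42646}{8267} \approx 5.1586$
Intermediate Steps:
$N{\left(C \right)} = 0$
$r{\left(O,z \right)} = -3 + O$ ($r{\left(O,z \right)} = O - 3 = -3 + O$)
$Z{\left(K,p \right)} = -6$ ($Z{\left(K,p \right)} = 3 \left(-2\right) = -6$)
$\frac{7384 - 50030}{Z{\left(63,r{\left(N{\left(1 \right)},-3 \right)} \right)} - 8261} = \frac{7384 - 50030}{-6 - 8261} = - \frac{42646}{-8267} = \left(-42646\right) \left(- \frac{1}{8267}\right) = \frac{42646}{8267}$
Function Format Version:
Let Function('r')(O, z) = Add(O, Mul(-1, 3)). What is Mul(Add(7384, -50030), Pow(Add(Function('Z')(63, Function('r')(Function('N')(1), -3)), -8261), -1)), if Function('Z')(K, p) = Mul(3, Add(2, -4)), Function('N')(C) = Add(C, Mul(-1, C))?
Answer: Rational(42646, 8267) ≈ 5.1586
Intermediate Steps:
Function('N')(C) = 0
Function('r')(O, z) = Add(-3, O) (Function('r')(O, z) = Add(O, -3) = Add(-3, O))
Function('Z')(K, p) = -6 (Function('Z')(K, p) = Mul(3, -2) = -6)
Mul(Add(7384, -50030), Pow(Add(Function('Z')(63, Function('r')(Function('N')(1), -3)), -8261), -1)) = Mul(Add(7384, -50030), Pow(Add(-6, -8261), -1)) = Mul(-42646, Pow(-8267, -1)) = Mul(-42646, Rational(-1, 8267)) = Rational(42646, 8267)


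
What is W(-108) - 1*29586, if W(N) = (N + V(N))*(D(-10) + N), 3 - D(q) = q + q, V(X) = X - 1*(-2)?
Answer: -11396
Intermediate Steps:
V(X) = 2 + X (V(X) = X + 2 = 2 + X)
D(q) = 3 - 2*q (D(q) = 3 - (q + q) = 3 - 2*q)
W(N) = (2 + 2*N)*(23 + N) (W(N) = (N + (2 + N))*((3 - 2*(-10)) + N) = (2 + 2*N)*((3 + 20) + N) = (2 + 2*N)*(23 + N))
W(-108) - 1*29586 = (46 + 2*(-108)**2 + 48*(-108)) - 1*29586 = (46 + 2*11664 - 5184) - 29586 = (46 + 23328 - 5184) - 29586 = 18190 - 29586 = -11396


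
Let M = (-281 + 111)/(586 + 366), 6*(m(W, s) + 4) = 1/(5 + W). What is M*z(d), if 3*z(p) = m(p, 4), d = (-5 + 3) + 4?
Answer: 835/3528 ≈ 0.23668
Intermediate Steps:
m(W, s) = -4 + 1/(6*(5 + W))
M = -5/28 (M = -170/952 = -170*1/952 = -5/28 ≈ -0.17857)
d = 2 (d = -2 + 4 = 2)
z(p) = (-119 - 24*p)/(18*(5 + p)) (z(p) = ((-119 - 24*p)/(6*(5 + p)))/3 = (-119 - 24*p)/(18*(5 + p)))
M*z(d) = -5*(-119 - 24*2)/(504*(5 + 2)) = -5*(-119 - 48)/(504*7) = -5*(-167)/(504*7) = -5/28*(-167/126) = 835/3528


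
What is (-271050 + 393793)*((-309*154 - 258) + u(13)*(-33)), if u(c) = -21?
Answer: -5787455193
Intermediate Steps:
(-271050 + 393793)*((-309*154 - 258) + u(13)*(-33)) = (-271050 + 393793)*((-309*154 - 258) - 21*(-33)) = 122743*((-47586 - 258) + 693) = 122743*(-47844 + 693) = 122743*(-47151) = -5787455193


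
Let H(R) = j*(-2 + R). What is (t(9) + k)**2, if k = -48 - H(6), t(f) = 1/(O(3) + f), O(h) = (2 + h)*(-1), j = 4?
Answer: 65025/16 ≈ 4064.1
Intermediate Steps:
H(R) = -8 + 4*R (H(R) = 4*(-2 + R) = -8 + 4*R)
O(h) = -2 - h
t(f) = 1/(-5 + f) (t(f) = 1/((-2 - 1*3) + f) = 1/((-2 - 3) + f) = 1/(-5 + f))
k = -64 (k = -48 - (-8 + 4*6) = -48 - (-8 + 24) = -48 - 1*16 = -48 - 16 = -64)
(t(9) + k)**2 = (1/(-5 + 9) - 64)**2 = (1/4 - 64)**2 = (-255/4)**2 = 65025/16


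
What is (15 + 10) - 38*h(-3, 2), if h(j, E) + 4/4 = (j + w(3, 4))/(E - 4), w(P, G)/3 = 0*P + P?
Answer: 177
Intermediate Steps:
w(P, G) = 3*P (w(P, G) = 3*(0*P + P) = 3*(0 + P) = 3*P)
h(j, E) = -1 + (9 + j)/(-4 + E) (h(j, E) = -1 + (j + 3*3)/(E - 4) = -1 + (j + 9)/(-4 + E) = -1 + (9 + j)/(-4 + E))
(15 + 10) - 38*h(-3, 2) = (15 + 10) - 38*(13 - 3 - 1*2)/(-4 + 2) = 25 - 38*(13 - 3 - 2)/(-2) = 25 - (-19)*8 = 25 - 38*(-4) = 25 + 152 = 177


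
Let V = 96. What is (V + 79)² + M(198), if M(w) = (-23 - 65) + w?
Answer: 30735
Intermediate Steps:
M(w) = -88 + w
(V + 79)² + M(198) = (96 + 79)² + (-88 + 198) = 175² + 110 = 30625 + 110 = 30735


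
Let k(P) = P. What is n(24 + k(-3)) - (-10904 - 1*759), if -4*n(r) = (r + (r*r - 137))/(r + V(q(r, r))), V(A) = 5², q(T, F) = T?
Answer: 2145667/184 ≈ 11661.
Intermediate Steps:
V(A) = 25
n(r) = -(-137 + r + r²)/(4*(25 + r)) (n(r) = -(r + (r*r - 137))/(4*(r + 25)) = -(r + (r² - 137))/(4*(25 + r)) = -(r + (-137 + r²))/(4*(25 + r)) = -(-137 + r + r²)/(4*(25 + r)))
n(24 + k(-3)) - (-10904 - 1*759) = (137 - (24 - 3) - (24 - 3)²)/(4*(25 + (24 - 3))) - (-10904 - 1*759) = (137 - 1*21 - 1*21²)/(4*(25 + 21)) - (-10904 - 759) = (¼)*(137 - 21 - 1*441)/46 - 1*(-11663) = (¼)*(1/46)*(137 - 21 - 441) + 11663 = (¼)*(1/46)*(-325) + 11663 = -325/184 + 11663 = 2145667/184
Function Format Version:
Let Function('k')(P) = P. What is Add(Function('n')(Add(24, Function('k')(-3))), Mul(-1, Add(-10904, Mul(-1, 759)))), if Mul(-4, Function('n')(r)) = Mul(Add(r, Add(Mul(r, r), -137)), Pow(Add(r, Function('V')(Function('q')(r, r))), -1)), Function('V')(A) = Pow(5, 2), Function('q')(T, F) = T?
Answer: Rational(2145667, 184) ≈ 11661.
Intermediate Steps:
Function('V')(A) = 25
Function('n')(r) = Mul(Rational(-1, 4), Pow(Add(25, r), -1), Add(-137, r, Pow(r, 2))) (Function('n')(r) = Mul(Rational(-1, 4), Mul(Add(r, Add(Mul(r, r), -137)), Pow(Add(r, 25), -1))) = Mul(Rational(-1, 4), Mul(Add(r, Add(Pow(r, 2), -137)), Pow(Add(25, r), -1))) = Mul(Rational(-1, 4), Mul(Add(r, Add(-137, Pow(r, 2))), Pow(Add(25, r), -1))) = Mul(Rational(-1, 4), Mul(Add(-137, r, Pow(r, 2)), Pow(Add(25, r), -1))) = Mul(Rational(-1, 4), Mul(Pow(Add(25, r), -1), Add(-137, r, Pow(r, 2)))) = Mul(Rational(-1, 4), Pow(Add(25, r), -1), Add(-137, r, Pow(r, 2))))
Add(Function('n')(Add(24, Function('k')(-3))), Mul(-1, Add(-10904, Mul(-1, 759)))) = Add(Mul(Rational(1, 4), Pow(Add(25, Add(24, -3)), -1), Add(137, Mul(-1, Add(24, -3)), Mul(-1, Pow(Add(24, -3), 2)))), Mul(-1, Add(-10904, Mul(-1, 759)))) = Add(Mul(Rational(1, 4), Pow(Add(25, 21), -1), Add(137, Mul(-1, 21), Mul(-1, Pow(21, 2)))), Mul(-1, Add(-10904, -759))) = Add(Mul(Rational(1, 4), Pow(46, -1), Add(137, -21, Mul(-1, 441))), Mul(-1, -11663)) = Add(Mul(Rational(1, 4), Rational(1, 46), Add(137, -21, -441)), 11663) = Add(Mul(Rational(1, 4), Rational(1, 46), -325), 11663) = Add(Rational(-325, 184), 11663) = Rational(2145667, 184)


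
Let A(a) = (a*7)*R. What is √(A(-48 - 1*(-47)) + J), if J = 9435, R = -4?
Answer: √9463 ≈ 97.278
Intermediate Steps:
A(a) = -28*a (A(a) = (a*7)*(-4) = (7*a)*(-4) = -28*a)
√(A(-48 - 1*(-47)) + J) = √(-28*(-48 - 1*(-47)) + 9435) = √(-28*(-48 + 47) + 9435) = √(-28*(-1) + 9435) = √(28 + 9435) = √9463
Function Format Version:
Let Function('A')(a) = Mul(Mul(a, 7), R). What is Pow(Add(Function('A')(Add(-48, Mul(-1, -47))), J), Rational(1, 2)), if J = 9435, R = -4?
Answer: Pow(9463, Rational(1, 2)) ≈ 97.278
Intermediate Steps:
Function('A')(a) = Mul(-28, a) (Function('A')(a) = Mul(Mul(a, 7), -4) = Mul(Mul(7, a), -4) = Mul(-28, a))
Pow(Add(Function('A')(Add(-48, Mul(-1, -47))), J), Rational(1, 2)) = Pow(Add(Mul(-28, Add(-48, Mul(-1, -47))), 9435), Rational(1, 2)) = Pow(Add(Mul(-28, Add(-48, 47)), 9435), Rational(1, 2)) = Pow(Add(Mul(-28, -1), 9435), Rational(1, 2)) = Pow(Add(28, 9435), Rational(1, 2)) = Pow(9463, Rational(1, 2))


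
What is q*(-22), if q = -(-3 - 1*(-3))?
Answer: 0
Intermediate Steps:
q = 0 (q = -(-3 + 3) = -1*0 = 0)
q*(-22) = 0*(-22) = 0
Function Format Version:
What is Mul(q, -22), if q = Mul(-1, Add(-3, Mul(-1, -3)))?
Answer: 0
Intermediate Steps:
q = 0 (q = Mul(-1, Add(-3, 3)) = Mul(-1, 0) = 0)
Mul(q, -22) = Mul(0, -22) = 0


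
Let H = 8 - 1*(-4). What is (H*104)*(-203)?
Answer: -253344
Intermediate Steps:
H = 12 (H = 8 + 4 = 12)
(H*104)*(-203) = (12*104)*(-203) = 1248*(-203) = -253344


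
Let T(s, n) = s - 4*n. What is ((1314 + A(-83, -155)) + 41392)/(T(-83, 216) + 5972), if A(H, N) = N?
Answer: 42551/5025 ≈ 8.4679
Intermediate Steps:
((1314 + A(-83, -155)) + 41392)/(T(-83, 216) + 5972) = ((1314 - 155) + 41392)/((-83 - 4*216) + 5972) = (1159 + 41392)/((-83 - 864) + 5972) = 42551/(-947 + 5972) = 42551/5025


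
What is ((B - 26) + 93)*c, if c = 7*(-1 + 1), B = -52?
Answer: 0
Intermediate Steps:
c = 0 (c = 7*0 = 0)
((B - 26) + 93)*c = ((-52 - 26) + 93)*0 = (-78 + 93)*0 = 15*0 = 0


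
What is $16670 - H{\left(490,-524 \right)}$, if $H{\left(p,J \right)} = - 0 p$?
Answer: $16670$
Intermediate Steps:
$H{\left(p,J \right)} = 0$ ($H{\left(p,J \right)} = \left(-1\right) 0 = 0$)
$16670 - H{\left(490,-524 \right)} = 16670 - 0 = 16670 + 0 = 16670$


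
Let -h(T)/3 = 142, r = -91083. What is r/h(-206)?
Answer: 30361/142 ≈ 213.81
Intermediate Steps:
h(T) = -426 (h(T) = -3*142 = -426)
r/h(-206) = -91083/(-426) = -91083*(-1/426) = 30361/142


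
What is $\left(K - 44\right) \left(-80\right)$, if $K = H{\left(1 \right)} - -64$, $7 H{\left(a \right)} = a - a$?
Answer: $-1600$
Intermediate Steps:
$H{\left(a \right)} = 0$ ($H{\left(a \right)} = \frac{a - a}{7} = \frac{1}{7} \cdot 0 = 0$)
$K = 64$ ($K = 0 - -64 = 0 + 64 = 64$)
$\left(K - 44\right) \left(-80\right) = \left(64 - 44\right) \left(-80\right) = 20 \left(-80\right) = -1600$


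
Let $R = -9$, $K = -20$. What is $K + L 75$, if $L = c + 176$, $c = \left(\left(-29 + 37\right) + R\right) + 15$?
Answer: $14230$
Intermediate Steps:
$c = 14$ ($c = \left(\left(-29 + 37\right) - 9\right) + 15 = \left(8 - 9\right) + 15 = -1 + 15 = 14$)
$L = 190$ ($L = 14 + 176 = 190$)
$K + L 75 = -20 + 190 \cdot 75 = -20 + 14250 = 14230$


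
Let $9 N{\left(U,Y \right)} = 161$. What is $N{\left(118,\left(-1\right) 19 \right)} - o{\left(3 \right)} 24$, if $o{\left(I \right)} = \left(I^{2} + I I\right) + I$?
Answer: $- \frac{4375}{9} \approx -486.11$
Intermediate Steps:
$o{\left(I \right)} = I + 2 I^{2}$ ($o{\left(I \right)} = \left(I^{2} + I^{2}\right) + I = 2 I^{2} + I = I + 2 I^{2}$)
$N{\left(U,Y \right)} = \frac{161}{9}$ ($N{\left(U,Y \right)} = \frac{1}{9} \cdot 161 = \frac{161}{9}$)
$N{\left(118,\left(-1\right) 19 \right)} - o{\left(3 \right)} 24 = \frac{161}{9} - 3 \left(1 + 2 \cdot 3\right) 24 = \frac{161}{9} - 3 \left(1 + 6\right) 24 = \frac{161}{9} - 3 \cdot 7 \cdot 24 = \frac{161}{9} - 21 \cdot 24 = \frac{161}{9} - 504 = - \frac{4375}{9}$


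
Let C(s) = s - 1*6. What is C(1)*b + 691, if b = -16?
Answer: 771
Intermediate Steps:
C(s) = -6 + s (C(s) = s - 6 = -6 + s)
C(1)*b + 691 = (-6 + 1)*(-16) + 691 = -5*(-16) + 691 = 80 + 691 = 771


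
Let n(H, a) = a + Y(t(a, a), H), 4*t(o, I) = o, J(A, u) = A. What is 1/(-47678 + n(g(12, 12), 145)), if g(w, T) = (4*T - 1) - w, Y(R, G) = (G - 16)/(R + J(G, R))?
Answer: -15/712991 ≈ -2.1038e-5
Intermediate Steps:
t(o, I) = o/4
Y(R, G) = (-16 + G)/(G + R) (Y(R, G) = (G - 16)/(R + G) = (-16 + G)/(G + R))
g(w, T) = -1 - w + 4*T (g(w, T) = (-1 + 4*T) - w = -1 - w + 4*T)
n(H, a) = a + (-16 + H)/(H + a/4)
1/(-47678 + n(g(12, 12), 145)) = 1/(-47678 + (145 + (-16 + (-1 - 1*12 + 4*12))/((-1 - 1*12 + 4*12) + (¼)*145))) = 1/(-47678 + (145 + (-16 + (-1 - 12 + 48))/((-1 - 12 + 48) + 145/4))) = 1/(-47678 + (145 + (-16 + 35)/(35 + 145/4))) = 1/(-47678 + (145 + 19/(285/4))) = 1/(-47678 + (145 + (4/285)*19)) = 1/(-47678 + (145 + 4/15)) = 1/(-47678 + 2179/15) = 1/(-712991/15) = -15/712991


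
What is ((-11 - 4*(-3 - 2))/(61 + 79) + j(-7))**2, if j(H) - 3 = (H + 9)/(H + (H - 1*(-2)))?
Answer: 1481089/176400 ≈ 8.3962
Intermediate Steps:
j(H) = 3 + (9 + H)/(2 + 2*H) (j(H) = 3 + (H + 9)/(H + (H - 1*(-2))) = 3 + (9 + H)/(H + (H + 2)) = 3 + (9 + H)/(H + (2 + H)) = 3 + (9 + H)/(2 + 2*H))
((-11 - 4*(-3 - 2))/(61 + 79) + j(-7))**2 = ((-11 - 4*(-3 - 2))/(61 + 79) + (15 + 7*(-7))/(2*(1 - 7)))**2 = ((-11 - 4*(-5))/140 + (1/2)*(15 - 49)/(-6))**2 = ((-11 + 20)*(1/140) + (1/2)*(-1/6)*(-34))**2 = (9*(1/140) + 17/6)**2 = (9/140 + 17/6)**2 = (1217/420)**2 = 1481089/176400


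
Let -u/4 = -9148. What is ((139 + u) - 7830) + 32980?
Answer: 61881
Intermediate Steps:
u = 36592 (u = -4*(-9148) = 36592)
((139 + u) - 7830) + 32980 = ((139 + 36592) - 7830) + 32980 = (36731 - 7830) + 32980 = 28901 + 32980 = 61881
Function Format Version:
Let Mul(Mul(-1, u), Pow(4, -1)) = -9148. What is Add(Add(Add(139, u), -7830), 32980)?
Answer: 61881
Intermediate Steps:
u = 36592 (u = Mul(-4, -9148) = 36592)
Add(Add(Add(139, u), -7830), 32980) = Add(Add(Add(139, 36592), -7830), 32980) = Add(Add(36731, -7830), 32980) = Add(28901, 32980) = 61881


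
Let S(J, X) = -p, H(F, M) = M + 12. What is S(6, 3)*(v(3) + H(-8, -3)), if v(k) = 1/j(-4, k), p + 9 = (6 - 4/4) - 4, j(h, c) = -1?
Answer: 64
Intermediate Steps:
p = -8 (p = -9 + ((6 - 4/4) - 4) = -9 + ((6 - 4*¼) - 4) = -9 + ((6 - 1) - 4) = -9 + (5 - 4) = -9 + 1 = -8)
H(F, M) = 12 + M
v(k) = -1 (v(k) = 1/(-1) = -1)
S(J, X) = 8 (S(J, X) = -1*(-8) = 8)
S(6, 3)*(v(3) + H(-8, -3)) = 8*(-1 + (12 - 3)) = 8*(-1 + 9) = 8*8 = 64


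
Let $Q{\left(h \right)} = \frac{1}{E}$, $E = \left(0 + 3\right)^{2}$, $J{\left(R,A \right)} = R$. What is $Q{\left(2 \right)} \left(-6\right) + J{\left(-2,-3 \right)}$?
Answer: $- \frac{8}{3} \approx -2.6667$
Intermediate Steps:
$E = 9$ ($E = 3^{2} = 9$)
$Q{\left(h \right)} = \frac{1}{9}$
$Q{\left(2 \right)} \left(-6\right) + J{\left(-2,-3 \right)} = \frac{1}{9} \left(-6\right) - 2 = - \frac{2}{3} - 2 = - \frac{8}{3}$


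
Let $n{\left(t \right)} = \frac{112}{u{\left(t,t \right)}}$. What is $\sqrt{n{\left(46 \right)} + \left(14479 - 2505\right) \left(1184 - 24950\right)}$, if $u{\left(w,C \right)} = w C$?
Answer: $\frac{2 i \sqrt{37634922602}}{23} \approx 16869.0 i$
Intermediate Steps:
$u{\left(w,C \right)} = C w$
$n{\left(t \right)} = \frac{112}{t^{2}}$ ($n{\left(t \right)} = \frac{112}{t t} = \frac{112}{t^{2}}$)
$\sqrt{n{\left(46 \right)} + \left(14479 - 2505\right) \left(1184 - 24950\right)} = \sqrt{\frac{112}{2116} + \left(14479 - 2505\right) \left(1184 - 24950\right)} = \sqrt{112 \cdot \frac{1}{2116} + 11974 \left(-23766\right)} = \sqrt{\frac{28}{529} - 284574084} = \sqrt{- \frac{150539690408}{529}} = \frac{2 i \sqrt{37634922602}}{23}$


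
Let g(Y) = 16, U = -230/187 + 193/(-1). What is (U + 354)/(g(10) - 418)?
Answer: -9959/25058 ≈ -0.39744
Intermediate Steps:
U = -36321/187 (U = -230*1/187 + 193*(-1) = -230/187 - 193 = -36321/187 ≈ -194.23)
(U + 354)/(g(10) - 418) = (-36321/187 + 354)/(16 - 418) = (29877/187)/(-402) = (29877/187)*(-1/402) = -9959/25058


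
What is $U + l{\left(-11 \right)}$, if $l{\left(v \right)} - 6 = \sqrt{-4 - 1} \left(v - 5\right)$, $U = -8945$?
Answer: $-8939 - 16 i \sqrt{5} \approx -8939.0 - 35.777 i$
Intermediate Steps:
$l{\left(v \right)} = 6 + i \sqrt{5} \left(-5 + v\right)$ ($l{\left(v \right)} = 6 + \sqrt{-4 - 1} \left(v - 5\right) = 6 + \sqrt{-5} \left(-5 + v\right) = 6 + i \sqrt{5} \left(-5 + v\right)$)
$U + l{\left(-11 \right)} = -8945 + \left(6 - 5 i \sqrt{5} + i \left(-11\right) \sqrt{5}\right) = -8945 - \left(-6 + 16 i \sqrt{5}\right) = -8945 + \left(6 - 16 i \sqrt{5}\right) = -8939 - 16 i \sqrt{5}$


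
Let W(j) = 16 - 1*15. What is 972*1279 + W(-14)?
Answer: 1243189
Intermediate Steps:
W(j) = 1 (W(j) = 16 - 15 = 1)
972*1279 + W(-14) = 972*1279 + 1 = 1243188 + 1 = 1243189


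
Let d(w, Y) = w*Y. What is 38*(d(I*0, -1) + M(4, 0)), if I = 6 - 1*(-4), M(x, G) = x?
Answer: 152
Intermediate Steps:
I = 10 (I = 6 + 4 = 10)
d(w, Y) = Y*w
38*(d(I*0, -1) + M(4, 0)) = 38*(-10*0 + 4) = 38*(-1*0 + 4) = 38*(0 + 4) = 38*4 = 152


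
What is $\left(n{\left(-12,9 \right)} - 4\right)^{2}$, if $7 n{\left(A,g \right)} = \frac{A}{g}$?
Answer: $\frac{7744}{441} \approx 17.56$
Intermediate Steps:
$n{\left(A,g \right)} = \frac{A}{7 g}$ ($n{\left(A,g \right)} = \frac{A \frac{1}{g}}{7} = \frac{A}{7 g}$)
$\left(n{\left(-12,9 \right)} - 4\right)^{2} = \left(\frac{1}{7} \left(-12\right) \frac{1}{9} - 4\right)^{2} = \left(- \frac{4}{21} - 4\right)^{2} = \left(- \frac{88}{21}\right)^{2} = \frac{7744}{441}$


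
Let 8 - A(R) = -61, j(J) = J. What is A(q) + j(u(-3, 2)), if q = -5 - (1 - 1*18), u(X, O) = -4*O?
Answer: 61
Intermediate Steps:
q = 12 (q = -5 - (1 - 18) = -5 - 1*(-17) = -5 + 17 = 12)
A(R) = 69 (A(R) = 8 - 1*(-61) = 8 + 61 = 69)
A(q) + j(u(-3, 2)) = 69 - 4*2 = 69 - 8 = 61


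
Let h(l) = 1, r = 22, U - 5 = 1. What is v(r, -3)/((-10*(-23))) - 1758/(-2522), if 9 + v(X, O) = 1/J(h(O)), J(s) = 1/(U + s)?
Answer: 99824/145015 ≈ 0.68837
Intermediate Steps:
U = 6 (U = 5 + 1 = 6)
J(s) = 1/(6 + s)
v(X, O) = -2 (v(X, O) = -9 + 1/(1/(6 + 1)) = -9 + 1/(1/7) = -9 + 1/(⅐) = -9 + 7 = -2)
v(r, -3)/((-10*(-23))) - 1758/(-2522) = -2/((-10*(-23))) - 1758/(-2522) = -2/230 - 1758*(-1/2522) = -2*1/230 + 879/1261 = -1/115 + 879/1261 = 99824/145015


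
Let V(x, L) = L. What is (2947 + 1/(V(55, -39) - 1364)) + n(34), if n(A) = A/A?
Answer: 4136043/1403 ≈ 2948.0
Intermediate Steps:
n(A) = 1
(2947 + 1/(V(55, -39) - 1364)) + n(34) = (2947 + 1/(-39 - 1364)) + 1 = (2947 + 1/(-1403)) + 1 = (2947 - 1/1403) + 1 = 4134640/1403 + 1 = 4136043/1403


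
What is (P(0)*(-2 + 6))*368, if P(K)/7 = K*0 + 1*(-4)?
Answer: -41216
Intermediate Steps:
P(K) = -28 (P(K) = 7*(K*0 + 1*(-4)) = 7*(0 - 4) = 7*(-4) = -28)
(P(0)*(-2 + 6))*368 = -28*(-2 + 6)*368 = -28*4*368 = -112*368 = -41216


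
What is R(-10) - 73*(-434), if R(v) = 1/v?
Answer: 316819/10 ≈ 31682.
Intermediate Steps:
R(-10) - 73*(-434) = 1/(-10) - 73*(-434) = -1/10 + 31682 = 316819/10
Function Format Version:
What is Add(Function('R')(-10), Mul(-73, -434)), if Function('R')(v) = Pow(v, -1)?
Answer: Rational(316819, 10) ≈ 31682.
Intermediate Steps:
Add(Function('R')(-10), Mul(-73, -434)) = Add(Pow(-10, -1), Mul(-73, -434)) = Add(Rational(-1, 10), 31682) = Rational(316819, 10)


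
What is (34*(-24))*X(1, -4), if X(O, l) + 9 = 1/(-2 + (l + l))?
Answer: 37128/5 ≈ 7425.6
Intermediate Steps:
X(O, l) = -9 + 1/(-2 + 2*l) (X(O, l) = -9 + 1/(-2 + (l + l)) = -9 + 1/(-2 + 2*l))
(34*(-24))*X(1, -4) = (34*(-24))*((19 - 18*(-4))/(2*(-1 - 4))) = -408*(19 + 72)/(-5) = -408*(-1)*91/5 = -816*(-91/10) = 37128/5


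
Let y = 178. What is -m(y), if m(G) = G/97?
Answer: -178/97 ≈ -1.8351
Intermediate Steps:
m(G) = G/97 (m(G) = G*(1/97) = G/97)
-m(y) = -178/97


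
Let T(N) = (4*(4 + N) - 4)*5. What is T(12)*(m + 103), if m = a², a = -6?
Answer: 41700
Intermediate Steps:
T(N) = 60 + 20*N (T(N) = ((16 + 4*N) - 4)*5 = (12 + 4*N)*5 = 60 + 20*N)
m = 36 (m = (-6)² = 36)
T(12)*(m + 103) = (60 + 20*12)*(36 + 103) = (60 + 240)*139 = 300*139 = 41700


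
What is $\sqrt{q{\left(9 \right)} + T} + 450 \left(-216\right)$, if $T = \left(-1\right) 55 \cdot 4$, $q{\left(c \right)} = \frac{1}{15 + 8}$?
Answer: $-97200 + \frac{i \sqrt{116357}}{23} \approx -97200.0 + 14.831 i$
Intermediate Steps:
$q{\left(c \right)} = \frac{1}{23}$
$T = -220$ ($T = \left(-55\right) 4 = -220$)
$\sqrt{q{\left(9 \right)} + T} + 450 \left(-216\right) = \sqrt{\frac{1}{23} - 220} + 450 \left(-216\right) = \sqrt{- \frac{5059}{23}} - 97200 = \frac{i \sqrt{116357}}{23} - 97200 = -97200 + \frac{i \sqrt{116357}}{23}$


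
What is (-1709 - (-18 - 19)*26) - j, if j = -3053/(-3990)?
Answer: -2983583/3990 ≈ -747.77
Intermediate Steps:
j = 3053/3990 (j = -3053*(-1/3990) = 3053/3990 ≈ 0.76516)
(-1709 - (-18 - 19)*26) - j = (-1709 - (-18 - 19)*26) - 1*3053/3990 = (-1709 - (-37)*26) - 3053/3990 = (-1709 - 1*(-962)) - 3053/3990 = (-1709 + 962) - 3053/3990 = -747 - 3053/3990 = -2983583/3990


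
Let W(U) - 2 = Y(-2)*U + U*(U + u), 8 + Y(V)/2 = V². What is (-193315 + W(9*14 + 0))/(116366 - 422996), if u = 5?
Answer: 35563/61326 ≈ 0.57990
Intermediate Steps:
Y(V) = -16 + 2*V²
W(U) = 2 - 8*U + U*(5 + U) (W(U) = 2 + ((-16 + 2*(-2)²)*U + U*(U + 5)) = 2 + ((-16 + 2*4)*U + U*(5 + U)) = 2 + ((-16 + 8)*U + U*(5 + U)) = 2 + (-8*U + U*(5 + U)) = 2 - 8*U + U*(5 + U))
(-193315 + W(9*14 + 0))/(116366 - 422996) = (-193315 + (2 + (9*14 + 0)² - 3*(9*14 + 0)))/(116366 - 422996) = (-193315 + (2 + (126 + 0)² - 3*(126 + 0)))/(-306630) = (-193315 + (2 + 126² - 3*126))*(-1/306630) = (-193315 + (2 + 15876 - 378))*(-1/306630) = (-193315 + 15500)*(-1/306630) = -177815*(-1/306630) = 35563/61326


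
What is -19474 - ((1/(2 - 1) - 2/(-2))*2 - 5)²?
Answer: -19475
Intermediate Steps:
-19474 - ((1/(2 - 1) - 2/(-2))*2 - 5)² = -19474 - ((1/1 - 2*(-½))*2 - 5)² = -19474 - ((1*1 + 1)*2 - 5)² = -19474 - ((1 + 1)*2 - 5)² = -19474 - (2*2 - 5)² = -19474 - (4 - 5)² = -19474 - 1*(-1)² = -19474 - 1*1 = -19474 - 1 = -19475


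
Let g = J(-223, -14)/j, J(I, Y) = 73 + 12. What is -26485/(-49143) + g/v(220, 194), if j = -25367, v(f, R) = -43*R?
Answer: 5604535125445/10399224632502 ≈ 0.53894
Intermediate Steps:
J(I, Y) = 85
g = -85/25367 (g = 85/(-25367) = 85*(-1/25367) = -85/25367 ≈ -0.0033508)
-26485/(-49143) + g/v(220, 194) = -26485/(-49143) - 85/(25367*((-43*194))) = -26485*(-1/49143) - 85/25367/(-8342) = 26485/49143 - 85/25367*(-1/8342) = 26485/49143 + 85/211611514 = 5604535125445/10399224632502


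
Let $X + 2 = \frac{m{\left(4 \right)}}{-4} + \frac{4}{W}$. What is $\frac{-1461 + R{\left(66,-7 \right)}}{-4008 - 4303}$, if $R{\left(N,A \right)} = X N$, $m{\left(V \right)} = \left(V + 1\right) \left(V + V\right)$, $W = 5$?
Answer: $\frac{11001}{41555} \approx 0.26473$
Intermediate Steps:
$m{\left(V \right)} = 2 V \left(1 + V\right)$ ($m{\left(V \right)} = \left(1 + V\right) 2 V = 2 V \left(1 + V\right)$)
$X = - \frac{56}{5}$ ($X = -2 + \left(\frac{2 \cdot 4 \left(1 + 4\right)}{-4} + \frac{4}{5}\right) = -2 + \left(2 \cdot 4 \cdot 5 \left(- \frac{1}{4}\right) + 4 \cdot \frac{1}{5}\right) = -2 + \left(40 \left(- \frac{1}{4}\right) + \frac{4}{5}\right) = -2 + \left(-10 + \frac{4}{5}\right) = -2 - \frac{46}{5} = - \frac{56}{5} \approx -11.2$)
$R{\left(N,A \right)} = - \frac{56 N}{5}$
$\frac{-1461 + R{\left(66,-7 \right)}}{-4008 - 4303} = \frac{-1461 - \frac{3696}{5}}{-4008 - 4303} = \frac{-1461 - \frac{3696}{5}}{-8311} = \left(- \frac{11001}{5}\right) \left(- \frac{1}{8311}\right) = \frac{11001}{41555}$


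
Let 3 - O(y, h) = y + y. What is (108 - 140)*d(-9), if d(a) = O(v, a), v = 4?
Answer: 160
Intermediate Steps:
O(y, h) = 3 - 2*y (O(y, h) = 3 - (y + y) = 3 - 2*y)
d(a) = -5 (d(a) = 3 - 2*4 = 3 - 8 = -5)
(108 - 140)*d(-9) = (108 - 140)*(-5) = -32*(-5) = 160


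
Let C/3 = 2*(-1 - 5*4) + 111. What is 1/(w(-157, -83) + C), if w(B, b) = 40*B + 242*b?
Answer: -1/26159 ≈ -3.8228e-5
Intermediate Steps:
C = 207 (C = 3*(2*(-1 - 5*4) + 111) = 3*(2*(-1 - 20) + 111) = 3*(2*(-21) + 111) = 3*(-42 + 111) = 3*69 = 207)
1/(w(-157, -83) + C) = 1/((40*(-157) + 242*(-83)) + 207) = 1/((-6280 - 20086) + 207) = 1/(-26366 + 207) = 1/(-26159) = -1/26159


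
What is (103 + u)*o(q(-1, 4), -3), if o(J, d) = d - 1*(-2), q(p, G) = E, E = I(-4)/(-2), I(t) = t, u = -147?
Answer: 44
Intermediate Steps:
E = 2 (E = -4/(-2) = -4*(-½) = 2)
q(p, G) = 2
o(J, d) = 2 + d (o(J, d) = d + 2 = 2 + d)
(103 + u)*o(q(-1, 4), -3) = (103 - 147)*(2 - 3) = -44*(-1) = 44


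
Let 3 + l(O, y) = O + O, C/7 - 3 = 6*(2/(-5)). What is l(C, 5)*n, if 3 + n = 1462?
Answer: 39393/5 ≈ 7878.6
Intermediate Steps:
C = 21/5 (C = 21 + 7*(6*(2/(-5))) = 21 + 7*(6*(2*(-⅕))) = 21 + 7*(6*(-⅖)) = 21 + 7*(-12/5) = 21 - 84/5 = 21/5 ≈ 4.2000)
l(O, y) = -3 + 2*O (l(O, y) = -3 + (O + O) = -3 + 2*O)
n = 1459 (n = -3 + 1462 = 1459)
l(C, 5)*n = (-3 + 2*(21/5))*1459 = (-3 + 42/5)*1459 = (27/5)*1459 = 39393/5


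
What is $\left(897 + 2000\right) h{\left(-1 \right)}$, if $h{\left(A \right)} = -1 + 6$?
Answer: $14485$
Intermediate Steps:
$h{\left(A \right)} = 5$
$\left(897 + 2000\right) h{\left(-1 \right)} = \left(897 + 2000\right) 5 = 2897 \cdot 5 = 14485$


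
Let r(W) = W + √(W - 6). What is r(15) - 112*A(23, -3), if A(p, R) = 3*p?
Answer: -7710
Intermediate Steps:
r(W) = W + √(-6 + W)
r(15) - 112*A(23, -3) = (15 + √(-6 + 15)) - 336*23 = (15 + √9) - 112*69 = (15 + 3) - 7728 = 18 - 7728 = -7710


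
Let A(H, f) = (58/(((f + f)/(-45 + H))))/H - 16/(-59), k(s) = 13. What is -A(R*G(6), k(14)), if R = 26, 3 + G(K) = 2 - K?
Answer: -426253/139594 ≈ -3.0535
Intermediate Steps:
G(K) = -1 - K (G(K) = -3 + (2 - K) = -1 - K)
A(H, f) = 16/59 + 29*(-45 + H)/(H*f) (A(H, f) = (58/(((2*f)/(-45 + H))))/H - 16*(-1/59) = (58/((2*f/(-45 + H))))/H + 16/59 = (58*((-45 + H)/(2*f)))/H + 16/59 = (29*(-45 + H)/f)/H + 16/59 = 29*(-45 + H)/(H*f) + 16/59 = 16/59 + 29*(-45 + H)/(H*f))
-A(R*G(6), k(14)) = -(16/59 + 29/13 - 1305/(26*(-1 - 1*6)*13)) = -(16/59 + 29*(1/13) - 1305*1/13/26*(-1 - 6)) = -(16/59 + 29/13 - 1305*1/13/26*(-7)) = -(16/59 + 29/13 - 1305*1/13/(-182)) = -(16/59 + 29/13 - 1305*(-1/182)*1/13) = -(16/59 + 29/13 + 1305/2366) = -1*426253/139594 = -426253/139594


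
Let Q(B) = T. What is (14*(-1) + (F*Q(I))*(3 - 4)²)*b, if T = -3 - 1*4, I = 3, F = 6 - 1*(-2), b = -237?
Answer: 16590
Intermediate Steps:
F = 8 (F = 6 + 2 = 8)
T = -7 (T = -3 - 4 = -7)
Q(B) = -7
(14*(-1) + (F*Q(I))*(3 - 4)²)*b = (14*(-1) + (8*(-7))*(3 - 4)²)*(-237) = (-14 - 56*(-1)²)*(-237) = (-14 - 56*1)*(-237) = (-14 - 56)*(-237) = -70*(-237) = 16590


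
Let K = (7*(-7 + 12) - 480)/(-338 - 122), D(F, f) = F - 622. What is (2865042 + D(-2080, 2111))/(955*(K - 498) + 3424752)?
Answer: 263335280/271407899 ≈ 0.97026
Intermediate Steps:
D(F, f) = -622 + F
K = 89/92 (K = (7*5 - 480)/(-460) = (35 - 480)*(-1/460) = -445*(-1/460) = 89/92 ≈ 0.96739)
(2865042 + D(-2080, 2111))/(955*(K - 498) + 3424752) = (2865042 + (-622 - 2080))/(955*(89/92 - 498) + 3424752) = (2865042 - 2702)/(955*(-45727/92) + 3424752) = 2862340/(-43669285/92 + 3424752) = 2862340/(271407899/92) = 2862340*(92/271407899) = 263335280/271407899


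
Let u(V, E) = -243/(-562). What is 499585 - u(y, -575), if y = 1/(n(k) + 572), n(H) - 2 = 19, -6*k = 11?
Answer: 280766527/562 ≈ 4.9958e+5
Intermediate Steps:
k = -11/6 (k = -⅙*11 = -11/6 ≈ -1.8333)
n(H) = 21 (n(H) = 2 + 19 = 21)
y = 1/593 (y = 1/(21 + 572) = 1/593 ≈ 0.0016863)
u(V, E) = 243/562 (u(V, E) = -243*(-1/562) = 243/562)
499585 - u(y, -575) = 499585 - 1*243/562 = 499585 - 243/562 = 280766527/562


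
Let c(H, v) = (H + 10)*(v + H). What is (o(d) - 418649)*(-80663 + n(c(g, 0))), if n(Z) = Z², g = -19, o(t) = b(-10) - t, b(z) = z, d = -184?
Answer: 21518821450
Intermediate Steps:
o(t) = -10 - t
c(H, v) = (10 + H)*(H + v)
(o(d) - 418649)*(-80663 + n(c(g, 0))) = ((-10 - 1*(-184)) - 418649)*(-80663 + ((-19)² + 10*(-19) + 10*0 - 19*0)²) = ((-10 + 184) - 418649)*(-80663 + (361 - 190 + 0 + 0)²) = (174 - 418649)*(-80663 + 171²) = -418475*(-80663 + 29241) = -418475*(-51422) = 21518821450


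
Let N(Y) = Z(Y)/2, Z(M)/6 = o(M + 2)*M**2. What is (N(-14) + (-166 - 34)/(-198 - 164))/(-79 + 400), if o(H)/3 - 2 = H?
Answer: -3192740/58101 ≈ -54.952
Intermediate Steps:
o(H) = 6 + 3*H
Z(M) = 6*M**2*(12 + 3*M) (Z(M) = 6*((6 + 3*(M + 2))*M**2) = 6*((6 + 3*(2 + M))*M**2) = 6*((6 + (6 + 3*M))*M**2) = 6*((12 + 3*M)*M**2) = 6*(M**2*(12 + 3*M)) = 6*M**2*(12 + 3*M))
N(Y) = 9*Y**2*(4 + Y) (N(Y) = (18*Y**2*(4 + Y))/2 = (18*Y**2*(4 + Y))*(1/2) = 9*Y**2*(4 + Y))
(N(-14) + (-166 - 34)/(-198 - 164))/(-79 + 400) = (9*(-14)**2*(4 - 14) + (-166 - 34)/(-198 - 164))/(-79 + 400) = (9*196*(-10) - 200/(-362))/321 = (-17640 - 200*(-1/362))*(1/321) = (-17640 + 100/181)*(1/321) = -3192740/181*1/321 = -3192740/58101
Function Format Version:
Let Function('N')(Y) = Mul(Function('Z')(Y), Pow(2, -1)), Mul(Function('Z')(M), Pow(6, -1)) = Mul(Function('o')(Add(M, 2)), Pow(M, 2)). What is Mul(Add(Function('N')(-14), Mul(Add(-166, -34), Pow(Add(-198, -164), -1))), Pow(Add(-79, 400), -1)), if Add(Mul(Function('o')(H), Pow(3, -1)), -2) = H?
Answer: Rational(-3192740, 58101) ≈ -54.952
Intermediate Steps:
Function('o')(H) = Add(6, Mul(3, H))
Function('Z')(M) = Mul(6, Pow(M, 2), Add(12, Mul(3, M))) (Function('Z')(M) = Mul(6, Mul(Add(6, Mul(3, Add(M, 2))), Pow(M, 2))) = Mul(6, Mul(Add(6, Mul(3, Add(2, M))), Pow(M, 2))) = Mul(6, Mul(Add(6, Add(6, Mul(3, M))), Pow(M, 2))) = Mul(6, Mul(Add(12, Mul(3, M)), Pow(M, 2))) = Mul(6, Mul(Pow(M, 2), Add(12, Mul(3, M)))) = Mul(6, Pow(M, 2), Add(12, Mul(3, M))))
Function('N')(Y) = Mul(9, Pow(Y, 2), Add(4, Y)) (Function('N')(Y) = Mul(Mul(18, Pow(Y, 2), Add(4, Y)), Pow(2, -1)) = Mul(Mul(18, Pow(Y, 2), Add(4, Y)), Rational(1, 2)) = Mul(9, Pow(Y, 2), Add(4, Y)))
Mul(Add(Function('N')(-14), Mul(Add(-166, -34), Pow(Add(-198, -164), -1))), Pow(Add(-79, 400), -1)) = Mul(Add(Mul(9, Pow(-14, 2), Add(4, -14)), Mul(Add(-166, -34), Pow(Add(-198, -164), -1))), Pow(Add(-79, 400), -1)) = Mul(Add(Mul(9, 196, -10), Mul(-200, Pow(-362, -1))), Pow(321, -1)) = Mul(Add(-17640, Mul(-200, Rational(-1, 362))), Rational(1, 321)) = Mul(Add(-17640, Rational(100, 181)), Rational(1, 321)) = Mul(Rational(-3192740, 181), Rational(1, 321)) = Rational(-3192740, 58101)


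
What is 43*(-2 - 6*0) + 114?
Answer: 28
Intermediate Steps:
43*(-2 - 6*0) + 114 = 43*(-2 + 0) + 114 = 43*(-2) + 114 = -86 + 114 = 28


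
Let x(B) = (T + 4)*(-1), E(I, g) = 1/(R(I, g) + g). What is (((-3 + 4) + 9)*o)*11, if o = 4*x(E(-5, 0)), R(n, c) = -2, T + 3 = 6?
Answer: -3080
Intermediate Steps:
T = 3 (T = -3 + 6 = 3)
E(I, g) = 1/(-2 + g)
x(B) = -7 (x(B) = (3 + 4)*(-1) = 7*(-1) = -7)
o = -28 (o = 4*(-7) = -28)
(((-3 + 4) + 9)*o)*11 = (((-3 + 4) + 9)*(-28))*11 = ((1 + 9)*(-28))*11 = (10*(-28))*11 = -280*11 = -3080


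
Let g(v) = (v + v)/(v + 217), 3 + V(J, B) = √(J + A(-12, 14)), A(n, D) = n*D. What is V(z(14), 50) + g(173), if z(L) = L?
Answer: -412/195 + I*√154 ≈ -2.1128 + 12.41*I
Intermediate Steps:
A(n, D) = D*n
V(J, B) = -3 + √(-168 + J) (V(J, B) = -3 + √(J + 14*(-12)) = -3 + √(J - 168) = -3 + √(-168 + J))
g(v) = 2*v/(217 + v) (g(v) = (2*v)/(217 + v) = 2*v/(217 + v))
V(z(14), 50) + g(173) = (-3 + √(-168 + 14)) + 2*173/(217 + 173) = (-3 + √(-154)) + 2*173/390 = (-3 + I*√154) + 2*173*(1/390) = (-3 + I*√154) + 173/195 = -412/195 + I*√154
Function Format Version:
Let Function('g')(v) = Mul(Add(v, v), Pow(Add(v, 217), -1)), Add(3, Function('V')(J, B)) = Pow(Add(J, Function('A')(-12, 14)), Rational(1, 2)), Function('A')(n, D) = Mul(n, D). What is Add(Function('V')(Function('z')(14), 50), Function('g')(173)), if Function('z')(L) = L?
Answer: Add(Rational(-412, 195), Mul(I, Pow(154, Rational(1, 2)))) ≈ Add(-2.1128, Mul(12.410, I))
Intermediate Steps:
Function('A')(n, D) = Mul(D, n)
Function('V')(J, B) = Add(-3, Pow(Add(-168, J), Rational(1, 2))) (Function('V')(J, B) = Add(-3, Pow(Add(J, Mul(14, -12)), Rational(1, 2))) = Add(-3, Pow(Add(J, -168), Rational(1, 2))) = Add(-3, Pow(Add(-168, J), Rational(1, 2))))
Function('g')(v) = Mul(2, v, Pow(Add(217, v), -1)) (Function('g')(v) = Mul(Mul(2, v), Pow(Add(217, v), -1)) = Mul(2, v, Pow(Add(217, v), -1)))
Add(Function('V')(Function('z')(14), 50), Function('g')(173)) = Add(Add(-3, Pow(Add(-168, 14), Rational(1, 2))), Mul(2, 173, Pow(Add(217, 173), -1))) = Add(Add(-3, Pow(-154, Rational(1, 2))), Mul(2, 173, Pow(390, -1))) = Add(Add(-3, Mul(I, Pow(154, Rational(1, 2)))), Mul(2, 173, Rational(1, 390))) = Add(Add(-3, Mul(I, Pow(154, Rational(1, 2)))), Rational(173, 195)) = Add(Rational(-412, 195), Mul(I, Pow(154, Rational(1, 2))))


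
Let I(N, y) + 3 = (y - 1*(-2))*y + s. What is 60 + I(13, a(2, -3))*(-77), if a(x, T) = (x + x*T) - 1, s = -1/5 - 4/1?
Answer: -2703/5 ≈ -540.60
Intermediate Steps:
s = -21/5 (s = -1*⅕ - 4*1 = -⅕ - 4 = -21/5 ≈ -4.2000)
a(x, T) = -1 + x + T*x (a(x, T) = (x + T*x) - 1 = -1 + x + T*x)
I(N, y) = -36/5 + y*(2 + y) (I(N, y) = -3 + ((y - 1*(-2))*y - 21/5) = -3 + ((y + 2)*y - 21/5) = -3 + ((2 + y)*y - 21/5) = -3 + (y*(2 + y) - 21/5) = -3 + (-21/5 + y*(2 + y)) = -36/5 + y*(2 + y))
60 + I(13, a(2, -3))*(-77) = 60 + (-36/5 + (-1 + 2 - 3*2)² + 2*(-1 + 2 - 3*2))*(-77) = 60 + (-36/5 + (-1 + 2 - 6)² + 2*(-1 + 2 - 6))*(-77) = 60 + (-36/5 + (-5)² + 2*(-5))*(-77) = 60 + (-36/5 + 25 - 10)*(-77) = 60 + (39/5)*(-77) = 60 - 3003/5 = -2703/5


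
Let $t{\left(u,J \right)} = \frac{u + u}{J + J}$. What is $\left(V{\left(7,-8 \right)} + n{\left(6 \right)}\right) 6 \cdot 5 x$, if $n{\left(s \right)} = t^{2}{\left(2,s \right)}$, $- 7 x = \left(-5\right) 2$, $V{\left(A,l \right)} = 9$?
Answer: $\frac{8200}{21} \approx 390.48$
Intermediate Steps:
$x = \frac{10}{7}$ ($x = - \frac{\left(-5\right) 2}{7} = \left(- \frac{1}{7}\right) \left(-10\right) = \frac{10}{7} \approx 1.4286$)
$t{\left(u,J \right)} = \frac{u}{J}$ ($t{\left(u,J \right)} = \frac{2 u}{2 J} = 2 u \frac{1}{2 J} = \frac{u}{J}$)
$n{\left(s \right)} = \frac{4}{s^{2}}$ ($n{\left(s \right)} = \left(\frac{2}{s}\right)^{2} = \frac{4}{s^{2}}$)
$\left(V{\left(7,-8 \right)} + n{\left(6 \right)}\right) 6 \cdot 5 x = \left(9 + \frac{4}{36}\right) 6 \cdot 5 \cdot \frac{10}{7} = \left(9 + 4 \cdot \frac{1}{36}\right) 30 \cdot \frac{10}{7} = \left(9 + \frac{1}{9}\right) \frac{300}{7} = \frac{82}{9} \cdot \frac{300}{7} = \frac{8200}{21}$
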